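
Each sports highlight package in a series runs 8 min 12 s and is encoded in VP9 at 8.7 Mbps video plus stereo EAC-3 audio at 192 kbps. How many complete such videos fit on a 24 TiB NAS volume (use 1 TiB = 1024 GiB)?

48254

8 min 12 s = 492 s
Audio: 192 kbps = 0.192 Mbps.
Total bitrate: 8.892 Mbps.
Per item: 8.892 Mbps × 492 s = 4,375 Mb = 546.9 MB.
Capacity: 24 TiB = 211,106,233 Mb; 48254.35 items → 48254 complete.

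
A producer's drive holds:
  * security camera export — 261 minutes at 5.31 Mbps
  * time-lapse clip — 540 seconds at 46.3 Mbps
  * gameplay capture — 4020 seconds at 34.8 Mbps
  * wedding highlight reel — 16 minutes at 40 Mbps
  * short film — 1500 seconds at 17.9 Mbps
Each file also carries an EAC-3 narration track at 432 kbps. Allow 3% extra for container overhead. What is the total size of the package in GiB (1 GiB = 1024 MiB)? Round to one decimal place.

38.7 GiB

Audio: 432 kbps = 0.432 Mbps.
security camera export: 5.742 Mbps × 15660 s × 1.03 = 92617.3 Mb
time-lapse clip: 46.732 Mbps × 540 s × 1.03 = 25992.3 Mb
gameplay capture: 35.232 Mbps × 4020 s × 1.03 = 145881.6 Mb
wedding highlight reel: 40.432 Mbps × 960 s × 1.03 = 39979.2 Mb
short film: 18.332 Mbps × 1500 s × 1.03 = 28322.9 Mb
Total: 332793.4 Mb = 41599.2 MB.
= 38.74 GiB.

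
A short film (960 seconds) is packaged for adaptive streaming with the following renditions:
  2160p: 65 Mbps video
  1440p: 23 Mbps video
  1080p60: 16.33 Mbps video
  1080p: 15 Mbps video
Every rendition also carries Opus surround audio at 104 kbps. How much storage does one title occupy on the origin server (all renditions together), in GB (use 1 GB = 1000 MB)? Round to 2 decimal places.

14.37 GB

Audio: 104 kbps = 0.104 Mbps.
Sum of rendition bitrates: (65+0.104) + (23+0.104) + (16.33+0.104) + (15+0.104) = 119.746 Mbps.
× 960 s = 114,956 Mb = 14,370 MB = 14.37 GB.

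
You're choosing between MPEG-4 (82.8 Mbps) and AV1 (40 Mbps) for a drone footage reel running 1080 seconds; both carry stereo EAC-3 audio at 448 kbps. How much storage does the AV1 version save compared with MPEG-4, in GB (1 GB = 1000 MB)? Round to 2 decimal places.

Audio: 448 kbps = 0.448 Mbps.
MPEG-4: 83.248 Mbps × 1080 s = 89907.8 Mb = 11.238 GB.
AV1: 40.448 Mbps × 1080 s = 43683.8 Mb = 5.460 GB.
Saving: 11.238 − 5.460 = 5.778 GB.

5.78 GB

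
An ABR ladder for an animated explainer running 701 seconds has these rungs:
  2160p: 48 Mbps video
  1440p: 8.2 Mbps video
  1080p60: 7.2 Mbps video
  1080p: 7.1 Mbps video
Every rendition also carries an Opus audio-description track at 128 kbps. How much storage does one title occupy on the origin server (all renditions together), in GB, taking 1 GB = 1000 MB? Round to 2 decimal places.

6.22 GB

Audio: 128 kbps = 0.128 Mbps.
Sum of rendition bitrates: (48+0.128) + (8.2+0.128) + (7.2+0.128) + (7.1+0.128) = 71.012 Mbps.
× 701 s = 49,779 Mb = 6,222 MB = 6.222 GB.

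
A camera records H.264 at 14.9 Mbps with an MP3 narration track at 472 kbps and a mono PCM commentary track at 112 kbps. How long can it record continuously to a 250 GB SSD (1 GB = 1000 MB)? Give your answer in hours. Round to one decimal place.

35.9 hours

Audio total: 472 + 112 = 584 kbps = 0.584 Mbps.
Total bitrate: 14.9 + 0.584 = 15.484 Mbps.
Capacity: 250 GB = 2,000,000 Mb.
Recording time: 2,000,000 / 15.484 = 129,166 s ≈ 35.9 hours.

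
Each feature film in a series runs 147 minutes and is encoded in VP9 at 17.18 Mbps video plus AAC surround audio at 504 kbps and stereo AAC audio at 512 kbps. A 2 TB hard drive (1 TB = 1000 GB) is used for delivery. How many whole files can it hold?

99

147 min = 8820 s
Audio total: 504 + 512 = 1016 kbps = 1.016 Mbps.
Total bitrate: 18.196 Mbps.
Per item: 18.196 Mbps × 8820 s = 160,489 Mb = 20,061 MB.
Capacity: 2 TB = 16,000,000 Mb; 99.70 items → 99 complete.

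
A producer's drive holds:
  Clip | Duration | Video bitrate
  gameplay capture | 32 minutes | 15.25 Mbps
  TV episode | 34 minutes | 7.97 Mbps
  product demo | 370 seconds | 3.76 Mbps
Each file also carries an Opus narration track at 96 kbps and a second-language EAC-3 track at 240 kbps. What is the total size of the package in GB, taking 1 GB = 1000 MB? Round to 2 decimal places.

6.05 GB

Audio total: 96 + 240 = 336 kbps = 0.336 Mbps.
gameplay capture: 15.586 Mbps × 1920 s = 29925.1 Mb
TV episode: 8.306 Mbps × 2040 s = 16944.2 Mb
product demo: 4.096 Mbps × 370 s = 1515.5 Mb
Total: 48384.9 Mb = 6048.1 MB.
= 6.048 GB.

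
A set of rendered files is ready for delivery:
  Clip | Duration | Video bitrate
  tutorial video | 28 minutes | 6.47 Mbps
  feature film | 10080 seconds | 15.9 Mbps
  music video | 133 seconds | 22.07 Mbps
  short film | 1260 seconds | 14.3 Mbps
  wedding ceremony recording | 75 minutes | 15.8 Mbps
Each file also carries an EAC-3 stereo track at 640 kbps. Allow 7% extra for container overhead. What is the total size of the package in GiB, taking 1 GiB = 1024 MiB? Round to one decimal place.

Audio: 640 kbps = 0.640 Mbps.
tutorial video: 7.110 Mbps × 1680 s × 1.07 = 12780.9 Mb
feature film: 16.540 Mbps × 10080 s × 1.07 = 178393.8 Mb
music video: 22.710 Mbps × 133 s × 1.07 = 3231.9 Mb
short film: 14.940 Mbps × 1260 s × 1.07 = 20142.1 Mb
wedding ceremony recording: 16.440 Mbps × 4500 s × 1.07 = 79158.6 Mb
Total: 293707.3 Mb = 36713.4 MB.
= 34.19 GiB.

34.2 GiB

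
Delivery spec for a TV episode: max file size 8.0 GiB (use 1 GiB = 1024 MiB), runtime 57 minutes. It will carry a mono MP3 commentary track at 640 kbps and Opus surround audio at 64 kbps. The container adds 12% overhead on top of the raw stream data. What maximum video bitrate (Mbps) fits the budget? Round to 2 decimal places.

Budget: 8.0 GiB = 68719.5 Mb.
Stream payload after overhead: 68719.5 / 1.12 = 61356.7 Mb.
57 min = 3420 s
Total bitrate budget: 61356.7 Mb / 3420 s = 17.941 Mbps.
Audio total: 640 + 64 = 704 kbps = 0.704 Mbps.
Video: 17.941 − 0.704 = 17.237 Mbps.

17.24 Mbps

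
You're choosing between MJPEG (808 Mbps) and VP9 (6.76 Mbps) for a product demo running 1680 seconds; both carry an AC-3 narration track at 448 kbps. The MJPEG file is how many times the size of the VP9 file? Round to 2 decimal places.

Audio: 448 kbps = 0.448 Mbps.
MJPEG: 808.448 Mbps × 1680 s = 1358192.6 Mb = 158.114 GiB.
VP9: 7.208 Mbps × 1680 s = 12109.4 Mb = 1.410 GiB.
Ratio: 158.114 / 1.410 = 112.160.

112.16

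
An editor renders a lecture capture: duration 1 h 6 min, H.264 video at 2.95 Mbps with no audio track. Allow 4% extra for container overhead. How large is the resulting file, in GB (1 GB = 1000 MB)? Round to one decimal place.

1 h 6 min = 66 min = 3960 s
Total bitrate: 2.95 Mbps.
Stream data: 2.950 Mbps × 3960 s = 11682.0 Mb.
With 4% container overhead: ×1.04.
12,149 Mb ÷ 8 = 1,519 MB → 1.519 GB.

1.5 GB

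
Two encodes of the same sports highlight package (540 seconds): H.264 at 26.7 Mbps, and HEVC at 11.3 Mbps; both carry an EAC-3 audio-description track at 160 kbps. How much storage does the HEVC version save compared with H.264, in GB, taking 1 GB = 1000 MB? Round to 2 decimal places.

1.04 GB

Audio: 160 kbps = 0.160 Mbps.
H.264: 26.860 Mbps × 540 s = 14504.4 Mb = 1.813 GB.
HEVC: 11.460 Mbps × 540 s = 6188.4 Mb = 0.774 GB.
Saving: 1.813 − 0.774 = 1.040 GB.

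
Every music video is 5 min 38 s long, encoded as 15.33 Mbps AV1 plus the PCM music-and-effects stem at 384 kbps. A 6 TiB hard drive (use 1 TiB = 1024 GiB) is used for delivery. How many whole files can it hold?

5 min 38 s = 338 s
Audio: 384 kbps = 0.384 Mbps.
Total bitrate: 15.714 Mbps.
Per item: 15.714 Mbps × 338 s = 5,311 Mb = 663.9 MB.
Capacity: 6 TiB = 52,776,558 Mb; 9936.60 items → 9936 complete.

9936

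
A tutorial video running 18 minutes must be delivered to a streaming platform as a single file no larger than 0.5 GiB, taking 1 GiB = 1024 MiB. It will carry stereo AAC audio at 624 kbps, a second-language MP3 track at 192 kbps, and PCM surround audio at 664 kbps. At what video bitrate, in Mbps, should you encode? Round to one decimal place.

2.5 Mbps

Budget: 0.5 GiB = 4295.0 Mb.
18 min = 1080 s
Total bitrate budget: 4295.0 Mb / 1080 s = 3.977 Mbps.
Audio total: 624 + 192 + 664 = 1480 kbps = 1.480 Mbps.
Video: 3.977 − 1.480 = 2.497 Mbps.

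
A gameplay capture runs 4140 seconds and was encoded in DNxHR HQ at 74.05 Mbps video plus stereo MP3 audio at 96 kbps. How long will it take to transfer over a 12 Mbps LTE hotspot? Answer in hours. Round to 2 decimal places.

Audio: 96 kbps = 0.096 Mbps.
Total bitrate: 74.146 Mbps.
File: 74.146 Mbps × 4140 s = 306964.4 Mb.
At 12 Mbps: 306964.4 / 12 = 25580.4 s ≈ 7.11 hours.

7.11 hours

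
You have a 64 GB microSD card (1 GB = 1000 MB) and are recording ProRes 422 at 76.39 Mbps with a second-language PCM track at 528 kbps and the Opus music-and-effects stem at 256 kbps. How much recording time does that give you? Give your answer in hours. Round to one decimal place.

1.8 hours

Audio total: 528 + 256 = 784 kbps = 0.784 Mbps.
Total bitrate: 76.39 + 0.784 = 77.174 Mbps.
Capacity: 64 GB = 512,000 Mb.
Recording time: 512,000 / 77.174 = 6,634 s ≈ 1.84 hours.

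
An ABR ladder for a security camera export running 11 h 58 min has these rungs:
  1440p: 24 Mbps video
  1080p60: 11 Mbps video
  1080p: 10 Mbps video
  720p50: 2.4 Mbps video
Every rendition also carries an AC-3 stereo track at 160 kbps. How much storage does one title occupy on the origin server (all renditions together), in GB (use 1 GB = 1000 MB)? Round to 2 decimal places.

11 h 58 min = 718 min = 43080 s
Audio: 160 kbps = 0.160 Mbps.
Sum of rendition bitrates: (24+0.160) + (11+0.160) + (10+0.160) + (2.4+0.160) = 48.040 Mbps.
× 43080 s = 2,069,563 Mb = 258,695 MB = 258.7 GB.

258.70 GB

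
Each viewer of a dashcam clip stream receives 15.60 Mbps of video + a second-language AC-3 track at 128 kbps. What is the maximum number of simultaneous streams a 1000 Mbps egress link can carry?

Audio: 128 kbps = 0.128 Mbps.
Per-viewer media rate: 15.728 Mbps.
1000 Mbps = 1,000 Mbps; 1,000 / 15.728 = 63.58 → 63 viewers.

63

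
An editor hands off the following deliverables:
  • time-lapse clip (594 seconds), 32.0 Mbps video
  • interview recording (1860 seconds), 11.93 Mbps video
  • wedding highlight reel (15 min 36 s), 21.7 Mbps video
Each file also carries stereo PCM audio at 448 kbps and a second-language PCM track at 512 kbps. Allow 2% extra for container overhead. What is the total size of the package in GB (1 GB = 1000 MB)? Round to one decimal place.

8.3 GB

Audio total: 448 + 512 = 960 kbps = 0.960 Mbps.
time-lapse clip: 32.960 Mbps × 594 s × 1.02 = 19969.8 Mb
interview recording: 12.890 Mbps × 1860 s × 1.02 = 24454.9 Mb
wedding highlight reel: 22.660 Mbps × 936 s × 1.02 = 21634.0 Mb
Total: 66058.7 Mb = 8257.3 MB.
= 8.257 GB.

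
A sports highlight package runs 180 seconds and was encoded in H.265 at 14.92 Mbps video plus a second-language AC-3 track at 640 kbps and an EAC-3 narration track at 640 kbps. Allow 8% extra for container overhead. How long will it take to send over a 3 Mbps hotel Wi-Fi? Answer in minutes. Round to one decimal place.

Audio total: 640 + 640 = 1280 kbps = 1.280 Mbps.
Total bitrate: 16.200 Mbps.
File: 16.200 Mbps × 180 s = 2916.0 Mb.
With 8% container overhead: ×1.08. → 3149.3 Mb.
At 3 Mbps: 3149.3 / 3 = 1049.8 s ≈ 17.5 minutes.

17.5 minutes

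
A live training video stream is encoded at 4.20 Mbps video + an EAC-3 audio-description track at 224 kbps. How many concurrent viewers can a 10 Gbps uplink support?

2260

Audio: 224 kbps = 0.224 Mbps.
Per-viewer media rate: 4.424 Mbps.
10 Gbps = 10,000 Mbps; 10,000 / 4.424 = 2260.40 → 2260 viewers.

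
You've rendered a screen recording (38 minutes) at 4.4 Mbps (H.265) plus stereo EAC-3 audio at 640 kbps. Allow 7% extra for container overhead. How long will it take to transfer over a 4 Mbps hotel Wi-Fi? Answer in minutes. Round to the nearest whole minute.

38 min = 2280 s
Audio: 640 kbps = 0.640 Mbps.
Total bitrate: 5.040 Mbps.
File: 5.040 Mbps × 2280 s = 11491.2 Mb.
With 7% container overhead: ×1.07. → 12295.6 Mb.
At 4 Mbps: 12295.6 / 4 = 3073.9 s ≈ 51.2 minutes.

51 minutes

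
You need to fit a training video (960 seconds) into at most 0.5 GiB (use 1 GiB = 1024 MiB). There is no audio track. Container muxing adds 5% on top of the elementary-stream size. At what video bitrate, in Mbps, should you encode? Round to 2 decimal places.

4.26 Mbps

Budget: 0.5 GiB = 4295.0 Mb.
Stream payload after overhead: 4295.0 / 1.05 = 4090.4 Mb.
Total bitrate budget: 4090.4 Mb / 960 s = 4.261 Mbps.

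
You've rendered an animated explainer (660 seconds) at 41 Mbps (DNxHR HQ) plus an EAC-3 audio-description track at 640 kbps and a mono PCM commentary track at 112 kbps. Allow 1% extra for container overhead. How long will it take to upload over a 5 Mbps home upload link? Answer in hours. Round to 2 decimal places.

Audio total: 640 + 112 = 752 kbps = 0.752 Mbps.
Total bitrate: 41.752 Mbps.
File: 41.752 Mbps × 660 s = 27556.3 Mb.
With 1% container overhead: ×1.01. → 27831.9 Mb.
At 5 Mbps: 27831.9 / 5 = 5566.4 s ≈ 1.55 hours.

1.55 hours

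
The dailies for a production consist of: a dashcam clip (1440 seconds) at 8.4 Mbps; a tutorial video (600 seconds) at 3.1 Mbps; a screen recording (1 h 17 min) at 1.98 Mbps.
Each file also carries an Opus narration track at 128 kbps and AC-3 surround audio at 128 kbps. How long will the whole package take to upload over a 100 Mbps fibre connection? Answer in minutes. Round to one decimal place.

Audio total: 128 + 128 = 256 kbps = 0.256 Mbps.
dashcam clip: 8.656 Mbps × 1440 s = 12464.6 Mb
tutorial video: 3.356 Mbps × 600 s = 2013.6 Mb
screen recording: 2.236 Mbps × 4620 s = 10330.3 Mb
Total: 24808.6 Mb = 3101.1 MB.
At 100 Mbps: 24808.6 / 100 = 248 s ≈ 4.13 minutes.

4.1 minutes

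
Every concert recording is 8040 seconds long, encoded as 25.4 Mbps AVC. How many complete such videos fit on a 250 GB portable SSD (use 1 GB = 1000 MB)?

9

Per item: 25.400 Mbps × 8040 s = 204,216 Mb = 25,527 MB.
Capacity: 250 GB = 2,000,000 Mb; 9.79 items → 9 complete.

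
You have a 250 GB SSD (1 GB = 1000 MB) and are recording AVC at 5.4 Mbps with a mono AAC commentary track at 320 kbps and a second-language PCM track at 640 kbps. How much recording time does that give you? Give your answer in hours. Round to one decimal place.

Audio total: 320 + 640 = 960 kbps = 0.960 Mbps.
Total bitrate: 5.4 + 0.960 = 6.360 Mbps.
Capacity: 250 GB = 2,000,000 Mb.
Recording time: 2,000,000 / 6.360 = 314,465 s ≈ 87.4 hours.

87.4 hours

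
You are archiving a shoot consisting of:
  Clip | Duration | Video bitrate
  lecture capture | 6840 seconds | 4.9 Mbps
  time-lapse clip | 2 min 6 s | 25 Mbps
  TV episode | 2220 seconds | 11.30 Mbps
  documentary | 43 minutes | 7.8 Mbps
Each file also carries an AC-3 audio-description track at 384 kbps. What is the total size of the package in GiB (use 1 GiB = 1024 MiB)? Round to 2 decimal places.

Audio: 384 kbps = 0.384 Mbps.
lecture capture: 5.284 Mbps × 6840 s = 36142.6 Mb
time-lapse clip: 25.384 Mbps × 126 s = 3198.4 Mb
TV episode: 11.684 Mbps × 2220 s = 25938.5 Mb
documentary: 8.184 Mbps × 2580 s = 21114.7 Mb
Total: 86394.1 Mb = 10799.3 MB.
= 10.06 GiB.

10.06 GiB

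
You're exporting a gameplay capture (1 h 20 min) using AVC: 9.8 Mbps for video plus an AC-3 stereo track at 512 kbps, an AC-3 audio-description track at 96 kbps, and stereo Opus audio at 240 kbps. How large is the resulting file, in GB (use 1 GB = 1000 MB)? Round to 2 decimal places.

6.39 GB

1 h 20 min = 80 min = 4800 s
Audio total: 512 + 96 + 240 = 848 kbps = 0.848 Mbps.
Total bitrate: 9.8 + 0.848 = 10.648 Mbps.
Stream data: 10.648 Mbps × 4800 s = 51110.4 Mb.
51,110 Mb ÷ 8 = 6,389 MB → 6.389 GB.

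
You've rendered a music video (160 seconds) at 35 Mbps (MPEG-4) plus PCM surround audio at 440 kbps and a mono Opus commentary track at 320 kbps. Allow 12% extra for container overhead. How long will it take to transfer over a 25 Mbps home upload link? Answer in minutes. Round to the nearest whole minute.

Audio total: 440 + 320 = 760 kbps = 0.760 Mbps.
Total bitrate: 35.760 Mbps.
File: 35.760 Mbps × 160 s = 5721.6 Mb.
With 12% container overhead: ×1.12. → 6408.2 Mb.
At 25 Mbps: 6408.2 / 25 = 256.3 s ≈ 4.27 minutes.

4 minutes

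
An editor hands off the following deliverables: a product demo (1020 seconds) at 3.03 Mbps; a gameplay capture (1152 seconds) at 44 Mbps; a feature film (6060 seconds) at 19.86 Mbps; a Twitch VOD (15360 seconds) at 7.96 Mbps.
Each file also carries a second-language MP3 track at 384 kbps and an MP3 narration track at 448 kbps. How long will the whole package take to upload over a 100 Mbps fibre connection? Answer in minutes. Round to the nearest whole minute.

53 minutes

Audio total: 384 + 448 = 832 kbps = 0.832 Mbps.
product demo: 3.862 Mbps × 1020 s = 3939.2 Mb
gameplay capture: 44.832 Mbps × 1152 s = 51646.5 Mb
feature film: 20.692 Mbps × 6060 s = 125393.5 Mb
Twitch VOD: 8.792 Mbps × 15360 s = 135045.1 Mb
Total: 316024.3 Mb = 39503.0 MB.
At 100 Mbps: 316024.3 / 100 = 3160 s ≈ 52.7 minutes.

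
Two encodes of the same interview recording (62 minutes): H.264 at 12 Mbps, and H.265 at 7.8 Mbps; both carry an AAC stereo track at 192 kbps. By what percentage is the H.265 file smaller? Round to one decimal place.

62 min = 3720 s
Audio: 192 kbps = 0.192 Mbps.
H.264: 12.192 Mbps × 3720 s = 45354.2 Mb = 5.280 GiB.
H.265: 7.992 Mbps × 3720 s = 29730.2 Mb = 3.461 GiB.
Reduction: (1 − 3.461/5.280) × 100 = 34.45%.

34.4%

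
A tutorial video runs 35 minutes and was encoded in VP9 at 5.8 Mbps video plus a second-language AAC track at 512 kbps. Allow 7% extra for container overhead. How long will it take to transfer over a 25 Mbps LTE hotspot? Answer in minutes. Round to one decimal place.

9.5 minutes

35 min = 2100 s
Audio: 512 kbps = 0.512 Mbps.
Total bitrate: 6.312 Mbps.
File: 6.312 Mbps × 2100 s = 13255.2 Mb.
With 7% container overhead: ×1.07. → 14183.1 Mb.
At 25 Mbps: 14183.1 / 25 = 567.3 s ≈ 9.46 minutes.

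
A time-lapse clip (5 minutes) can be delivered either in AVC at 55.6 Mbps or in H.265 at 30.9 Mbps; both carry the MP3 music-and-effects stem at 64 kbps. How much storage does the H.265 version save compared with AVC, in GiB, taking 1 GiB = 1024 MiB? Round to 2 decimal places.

0.86 GiB

5 min = 300 s
Audio: 64 kbps = 0.064 Mbps.
AVC: 55.664 Mbps × 300 s = 16699.2 Mb = 1.944 GiB.
H.265: 30.964 Mbps × 300 s = 9289.2 Mb = 1.081 GiB.
Saving: 1.944 − 1.081 = 0.863 GiB.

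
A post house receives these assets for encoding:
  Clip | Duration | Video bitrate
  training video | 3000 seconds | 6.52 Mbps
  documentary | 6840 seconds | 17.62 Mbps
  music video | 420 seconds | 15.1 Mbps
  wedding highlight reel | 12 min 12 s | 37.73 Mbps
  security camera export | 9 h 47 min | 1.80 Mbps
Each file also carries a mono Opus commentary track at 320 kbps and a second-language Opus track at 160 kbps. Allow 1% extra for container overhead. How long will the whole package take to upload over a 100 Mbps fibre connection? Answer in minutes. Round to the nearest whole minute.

Audio total: 320 + 160 = 480 kbps = 0.480 Mbps.
training video: 7.000 Mbps × 3000 s × 1.01 = 21210.0 Mb
documentary: 18.100 Mbps × 6840 s × 1.01 = 125042.0 Mb
music video: 15.580 Mbps × 420 s × 1.01 = 6609.0 Mb
wedding highlight reel: 38.210 Mbps × 732 s × 1.01 = 28249.4 Mb
security camera export: 2.280 Mbps × 35220 s × 1.01 = 81104.6 Mb
Total: 262215.1 Mb = 32776.9 MB.
At 100 Mbps: 262215.1 / 100 = 2622 s ≈ 43.7 minutes.

44 minutes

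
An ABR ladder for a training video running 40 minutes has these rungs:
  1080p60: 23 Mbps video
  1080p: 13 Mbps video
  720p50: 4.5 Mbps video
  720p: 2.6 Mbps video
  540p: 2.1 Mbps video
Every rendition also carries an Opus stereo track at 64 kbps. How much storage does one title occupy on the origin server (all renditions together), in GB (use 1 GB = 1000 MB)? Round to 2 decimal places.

40 min = 2400 s
Audio: 64 kbps = 0.064 Mbps.
Sum of rendition bitrates: (23+0.064) + (13+0.064) + (4.5+0.064) + (2.6+0.064) + (2.1+0.064) = 45.520 Mbps.
× 2400 s = 109,248 Mb = 13,656 MB = 13.66 GB.

13.66 GB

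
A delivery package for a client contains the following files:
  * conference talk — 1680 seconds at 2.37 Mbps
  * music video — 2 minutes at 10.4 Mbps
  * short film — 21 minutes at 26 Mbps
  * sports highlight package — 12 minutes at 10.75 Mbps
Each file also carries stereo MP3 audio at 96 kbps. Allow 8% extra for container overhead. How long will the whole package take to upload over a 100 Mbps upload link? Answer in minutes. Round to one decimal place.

8.3 minutes

Audio: 96 kbps = 0.096 Mbps.
conference talk: 2.466 Mbps × 1680 s × 1.08 = 4474.3 Mb
music video: 10.496 Mbps × 120 s × 1.08 = 1360.3 Mb
short film: 26.096 Mbps × 1260 s × 1.08 = 35511.4 Mb
sports highlight package: 10.846 Mbps × 720 s × 1.08 = 8433.8 Mb
Total: 49779.9 Mb = 6222.5 MB.
At 100 Mbps: 49779.9 / 100 = 498 s ≈ 8.3 minutes.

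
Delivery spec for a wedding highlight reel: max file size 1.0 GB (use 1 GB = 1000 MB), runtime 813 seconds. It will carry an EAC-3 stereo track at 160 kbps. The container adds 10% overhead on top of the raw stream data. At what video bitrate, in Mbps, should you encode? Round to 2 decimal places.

Budget: 1.0 GB = 8000.0 Mb.
Stream payload after overhead: 8000.0 / 1.10 = 7272.7 Mb.
Total bitrate budget: 7272.7 Mb / 813 s = 8.946 Mbps.
Audio: 160 kbps = 0.160 Mbps.
Video: 8.946 − 0.160 = 8.786 Mbps.

8.79 Mbps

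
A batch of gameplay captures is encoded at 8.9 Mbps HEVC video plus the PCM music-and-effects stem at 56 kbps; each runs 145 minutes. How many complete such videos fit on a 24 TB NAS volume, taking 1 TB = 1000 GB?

2464

145 min = 8700 s
Audio: 56 kbps = 0.056 Mbps.
Total bitrate: 8.956 Mbps.
Per item: 8.956 Mbps × 8700 s = 77,917 Mb = 9,740 MB.
Capacity: 24 TB = 192,000,000 Mb; 2464.15 items → 2464 complete.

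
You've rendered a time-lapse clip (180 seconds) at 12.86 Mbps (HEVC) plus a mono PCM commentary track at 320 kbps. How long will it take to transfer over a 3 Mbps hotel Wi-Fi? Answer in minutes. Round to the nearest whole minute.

Audio: 320 kbps = 0.320 Mbps.
Total bitrate: 13.180 Mbps.
File: 13.180 Mbps × 180 s = 2372.4 Mb.
At 3 Mbps: 2372.4 / 3 = 790.8 s ≈ 13.2 minutes.

13 minutes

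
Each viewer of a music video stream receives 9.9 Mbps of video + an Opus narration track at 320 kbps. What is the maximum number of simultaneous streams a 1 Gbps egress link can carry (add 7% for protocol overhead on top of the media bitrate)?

Audio: 320 kbps = 0.320 Mbps.
Per-viewer media rate: 10.220 Mbps.
On the wire with 7% overhead: 10.935 Mbps.
1 Gbps = 1,000 Mbps; 1,000 / 10.935 = 91.45 → 91 viewers.

91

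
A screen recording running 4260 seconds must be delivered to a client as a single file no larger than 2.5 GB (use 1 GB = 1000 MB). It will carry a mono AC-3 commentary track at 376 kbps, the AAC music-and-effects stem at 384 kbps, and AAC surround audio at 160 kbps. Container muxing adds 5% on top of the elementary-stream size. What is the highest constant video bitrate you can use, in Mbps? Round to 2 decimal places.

Budget: 2.5 GB = 20000.0 Mb.
Stream payload after overhead: 20000.0 / 1.05 = 19047.6 Mb.
Total bitrate budget: 19047.6 Mb / 4260 s = 4.471 Mbps.
Audio total: 376 + 384 + 160 = 920 kbps = 0.920 Mbps.
Video: 4.471 − 0.920 = 3.551 Mbps.

3.55 Mbps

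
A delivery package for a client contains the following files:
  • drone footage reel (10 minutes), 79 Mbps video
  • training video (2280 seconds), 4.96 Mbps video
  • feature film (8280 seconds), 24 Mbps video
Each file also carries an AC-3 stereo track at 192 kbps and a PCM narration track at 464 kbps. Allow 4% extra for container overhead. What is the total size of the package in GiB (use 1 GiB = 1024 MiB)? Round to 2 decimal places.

32.05 GiB

Audio total: 192 + 464 = 656 kbps = 0.656 Mbps.
drone footage reel: 79.656 Mbps × 600 s × 1.04 = 49705.3 Mb
training video: 5.616 Mbps × 2280 s × 1.04 = 13316.7 Mb
feature film: 24.656 Mbps × 8280 s × 1.04 = 212317.7 Mb
Total: 275339.8 Mb = 34417.5 MB.
= 32.05 GiB.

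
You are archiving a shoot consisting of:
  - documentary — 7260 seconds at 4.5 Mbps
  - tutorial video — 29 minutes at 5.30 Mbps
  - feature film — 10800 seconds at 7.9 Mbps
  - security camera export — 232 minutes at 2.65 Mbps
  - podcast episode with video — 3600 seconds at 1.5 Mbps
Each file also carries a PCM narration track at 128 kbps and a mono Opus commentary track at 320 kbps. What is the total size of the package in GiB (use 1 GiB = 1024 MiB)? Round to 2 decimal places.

21.68 GiB

Audio total: 128 + 320 = 448 kbps = 0.448 Mbps.
documentary: 4.948 Mbps × 7260 s = 35922.5 Mb
tutorial video: 5.748 Mbps × 1740 s = 10001.5 Mb
feature film: 8.348 Mbps × 10800 s = 90158.4 Mb
security camera export: 3.098 Mbps × 13920 s = 43124.2 Mb
podcast episode with video: 1.948 Mbps × 3600 s = 7012.8 Mb
Total: 186219.4 Mb = 23277.4 MB.
= 21.68 GiB.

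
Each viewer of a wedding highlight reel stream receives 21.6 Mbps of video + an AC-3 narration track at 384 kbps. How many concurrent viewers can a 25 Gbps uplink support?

1137

Audio: 384 kbps = 0.384 Mbps.
Per-viewer media rate: 21.984 Mbps.
25 Gbps = 25,000 Mbps; 25,000 / 21.984 = 1137.19 → 1137 viewers.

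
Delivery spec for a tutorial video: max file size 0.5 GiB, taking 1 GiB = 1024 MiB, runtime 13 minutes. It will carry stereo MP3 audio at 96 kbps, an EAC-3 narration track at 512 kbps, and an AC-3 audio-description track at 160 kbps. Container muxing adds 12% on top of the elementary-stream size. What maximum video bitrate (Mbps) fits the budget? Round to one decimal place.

Budget: 0.5 GiB = 4295.0 Mb.
Stream payload after overhead: 4295.0 / 1.12 = 3834.8 Mb.
13 min = 780 s
Total bitrate budget: 3834.8 Mb / 780 s = 4.916 Mbps.
Audio total: 96 + 512 + 160 = 768 kbps = 0.768 Mbps.
Video: 4.916 − 0.768 = 4.148 Mbps.

4.1 Mbps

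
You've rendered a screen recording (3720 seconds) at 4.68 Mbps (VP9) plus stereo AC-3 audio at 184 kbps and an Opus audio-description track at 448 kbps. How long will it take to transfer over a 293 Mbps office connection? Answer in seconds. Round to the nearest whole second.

Audio total: 184 + 448 = 632 kbps = 0.632 Mbps.
Total bitrate: 5.312 Mbps.
File: 5.312 Mbps × 3720 s = 19760.6 Mb.
At 293 Mbps: 19760.6 / 293 = 67.4 s ≈ 67.4 seconds.

67 seconds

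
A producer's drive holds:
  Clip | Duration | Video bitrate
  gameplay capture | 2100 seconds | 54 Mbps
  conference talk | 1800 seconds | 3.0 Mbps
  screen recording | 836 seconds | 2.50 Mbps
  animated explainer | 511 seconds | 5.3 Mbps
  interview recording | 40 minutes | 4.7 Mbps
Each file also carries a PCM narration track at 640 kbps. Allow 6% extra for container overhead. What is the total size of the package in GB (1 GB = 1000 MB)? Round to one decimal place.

18.5 GB

Audio: 640 kbps = 0.640 Mbps.
gameplay capture: 54.640 Mbps × 2100 s × 1.06 = 121628.6 Mb
conference talk: 3.640 Mbps × 1800 s × 1.06 = 6945.1 Mb
screen recording: 3.140 Mbps × 836 s × 1.06 = 2782.5 Mb
animated explainer: 5.940 Mbps × 511 s × 1.06 = 3217.5 Mb
interview recording: 5.340 Mbps × 2400 s × 1.06 = 13585.0 Mb
Total: 148158.7 Mb = 18519.8 MB.
= 18.52 GB.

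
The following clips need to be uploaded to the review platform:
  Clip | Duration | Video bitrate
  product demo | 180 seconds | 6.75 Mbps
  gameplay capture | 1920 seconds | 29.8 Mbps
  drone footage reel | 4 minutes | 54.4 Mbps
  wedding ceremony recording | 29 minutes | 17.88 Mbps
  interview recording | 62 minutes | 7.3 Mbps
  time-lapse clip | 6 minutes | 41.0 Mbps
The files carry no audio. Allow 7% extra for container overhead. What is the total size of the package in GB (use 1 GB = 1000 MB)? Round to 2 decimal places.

19.33 GB

product demo: 6.750 Mbps × 180 s × 1.07 = 1300.0 Mb
gameplay capture: 29.800 Mbps × 1920 s × 1.07 = 61221.1 Mb
drone footage reel: 54.400 Mbps × 240 s × 1.07 = 13969.9 Mb
wedding ceremony recording: 17.880 Mbps × 1740 s × 1.07 = 33289.0 Mb
interview recording: 7.300 Mbps × 3720 s × 1.07 = 29056.9 Mb
time-lapse clip: 41.000 Mbps × 360 s × 1.07 = 15793.2 Mb
Total: 154630.2 Mb = 19328.8 MB.
= 19.33 GB.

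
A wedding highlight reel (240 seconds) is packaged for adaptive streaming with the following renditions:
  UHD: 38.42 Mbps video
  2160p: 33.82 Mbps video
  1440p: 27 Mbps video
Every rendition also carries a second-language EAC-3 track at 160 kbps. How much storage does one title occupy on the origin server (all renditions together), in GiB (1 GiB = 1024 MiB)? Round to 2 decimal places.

Audio: 160 kbps = 0.160 Mbps.
Sum of rendition bitrates: (38.42+0.160) + (33.82+0.160) + (27+0.160) = 99.720 Mbps.
× 240 s = 23,933 Mb = 2,992 MB = 2.786 GiB.

2.79 GiB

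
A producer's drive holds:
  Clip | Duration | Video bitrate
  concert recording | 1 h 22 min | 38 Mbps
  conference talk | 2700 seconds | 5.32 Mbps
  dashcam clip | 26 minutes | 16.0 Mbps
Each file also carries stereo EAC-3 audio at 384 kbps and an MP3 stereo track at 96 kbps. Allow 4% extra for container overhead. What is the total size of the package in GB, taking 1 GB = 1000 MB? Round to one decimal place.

30.0 GB

Audio total: 384 + 96 = 480 kbps = 0.480 Mbps.
concert recording: 38.480 Mbps × 4920 s × 1.04 = 196894.5 Mb
conference talk: 5.800 Mbps × 2700 s × 1.04 = 16286.4 Mb
dashcam clip: 16.480 Mbps × 1560 s × 1.04 = 26737.2 Mb
Total: 239918.0 Mb = 29989.8 MB.
= 29.99 GB.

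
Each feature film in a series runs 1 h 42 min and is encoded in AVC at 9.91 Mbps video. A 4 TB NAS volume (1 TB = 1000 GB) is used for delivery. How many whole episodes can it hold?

527

1 h 42 min = 102 min = 6120 s
Per item: 9.910 Mbps × 6120 s = 60,649 Mb = 7,581 MB.
Capacity: 4 TB = 32,000,000 Mb; 527.62 items → 527 complete.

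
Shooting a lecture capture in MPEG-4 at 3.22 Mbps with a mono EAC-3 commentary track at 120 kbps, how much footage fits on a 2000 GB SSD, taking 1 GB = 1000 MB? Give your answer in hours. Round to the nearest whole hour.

Audio: 120 kbps = 0.120 Mbps.
Total bitrate: 3.22 + 0.120 = 3.340 Mbps.
Capacity: 2000 GB = 16,000,000 Mb.
Recording time: 16,000,000 / 3.340 = 4,790,419 s ≈ 1,331 hours.

1331 hours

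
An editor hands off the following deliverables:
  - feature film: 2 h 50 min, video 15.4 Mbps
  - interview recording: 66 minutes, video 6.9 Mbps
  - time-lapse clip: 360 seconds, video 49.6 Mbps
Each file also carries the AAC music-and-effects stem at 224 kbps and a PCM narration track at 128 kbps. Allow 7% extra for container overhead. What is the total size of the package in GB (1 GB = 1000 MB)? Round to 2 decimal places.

Audio total: 224 + 128 = 352 kbps = 0.352 Mbps.
feature film: 15.752 Mbps × 10200 s × 1.07 = 171917.3 Mb
interview recording: 7.252 Mbps × 3960 s × 1.07 = 30728.2 Mb
time-lapse clip: 49.952 Mbps × 360 s × 1.07 = 19241.5 Mb
Total: 221887.0 Mb = 27735.9 MB.
= 27.74 GB.

27.74 GB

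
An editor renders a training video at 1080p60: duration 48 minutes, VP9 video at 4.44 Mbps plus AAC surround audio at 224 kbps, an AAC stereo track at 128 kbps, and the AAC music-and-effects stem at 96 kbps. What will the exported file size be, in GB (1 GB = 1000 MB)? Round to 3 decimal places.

48 min = 2880 s
Audio total: 224 + 128 + 96 = 448 kbps = 0.448 Mbps.
Total bitrate: 4.44 + 0.448 = 4.888 Mbps.
Stream data: 4.888 Mbps × 2880 s = 14077.4 Mb.
14,077 Mb ÷ 8 = 1,760 MB → 1.760 GB.

1.760 GB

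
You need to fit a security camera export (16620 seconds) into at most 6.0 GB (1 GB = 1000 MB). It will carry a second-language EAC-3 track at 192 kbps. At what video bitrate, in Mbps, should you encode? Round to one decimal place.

Budget: 6.0 GB = 48000.0 Mb.
Total bitrate budget: 48000.0 Mb / 16620 s = 2.888 Mbps.
Audio: 192 kbps = 0.192 Mbps.
Video: 2.888 − 0.192 = 2.696 Mbps.

2.7 Mbps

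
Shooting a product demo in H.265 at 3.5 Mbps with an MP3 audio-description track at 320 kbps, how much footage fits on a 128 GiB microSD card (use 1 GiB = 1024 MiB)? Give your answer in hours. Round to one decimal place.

Audio: 320 kbps = 0.320 Mbps.
Total bitrate: 3.5 + 0.320 = 3.820 Mbps.
Capacity: 128 GiB = 1,099,512 Mb.
Recording time: 1,099,512 / 3.820 = 287,830 s ≈ 80.0 hours.

80.0 hours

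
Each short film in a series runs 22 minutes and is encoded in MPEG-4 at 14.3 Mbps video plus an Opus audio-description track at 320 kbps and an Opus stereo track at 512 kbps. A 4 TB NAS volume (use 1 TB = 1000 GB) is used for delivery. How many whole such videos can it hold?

1602

22 min = 1320 s
Audio total: 320 + 512 = 832 kbps = 0.832 Mbps.
Total bitrate: 15.132 Mbps.
Per item: 15.132 Mbps × 1320 s = 19,974 Mb = 2,497 MB.
Capacity: 4 TB = 32,000,000 Mb; 1602.06 items → 1602 complete.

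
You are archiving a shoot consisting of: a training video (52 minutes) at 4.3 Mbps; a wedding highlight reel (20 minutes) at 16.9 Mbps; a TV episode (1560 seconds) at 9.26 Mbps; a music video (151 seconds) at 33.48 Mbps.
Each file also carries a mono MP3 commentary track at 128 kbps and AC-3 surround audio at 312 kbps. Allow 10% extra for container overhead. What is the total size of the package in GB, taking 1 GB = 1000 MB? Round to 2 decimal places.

7.68 GB

Audio total: 128 + 312 = 440 kbps = 0.440 Mbps.
training video: 4.740 Mbps × 3120 s × 1.10 = 16267.7 Mb
wedding highlight reel: 17.340 Mbps × 1200 s × 1.10 = 22888.8 Mb
TV episode: 9.700 Mbps × 1560 s × 1.10 = 16645.2 Mb
music video: 33.920 Mbps × 151 s × 1.10 = 5634.1 Mb
Total: 61435.8 Mb = 7679.5 MB.
= 7.679 GB.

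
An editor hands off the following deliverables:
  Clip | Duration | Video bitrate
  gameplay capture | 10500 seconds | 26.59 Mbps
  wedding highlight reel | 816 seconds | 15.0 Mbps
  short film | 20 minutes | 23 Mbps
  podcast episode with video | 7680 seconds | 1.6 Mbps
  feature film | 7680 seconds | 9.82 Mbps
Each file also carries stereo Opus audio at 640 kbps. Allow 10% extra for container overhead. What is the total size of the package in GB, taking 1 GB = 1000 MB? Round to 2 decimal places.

Audio: 640 kbps = 0.640 Mbps.
gameplay capture: 27.230 Mbps × 10500 s × 1.10 = 314506.5 Mb
wedding highlight reel: 15.640 Mbps × 816 s × 1.10 = 14038.5 Mb
short film: 23.640 Mbps × 1200 s × 1.10 = 31204.8 Mb
podcast episode with video: 2.240 Mbps × 7680 s × 1.10 = 18923.5 Mb
feature film: 10.460 Mbps × 7680 s × 1.10 = 88366.1 Mb
Total: 467039.4 Mb = 58379.9 MB.
= 58.38 GB.

58.38 GB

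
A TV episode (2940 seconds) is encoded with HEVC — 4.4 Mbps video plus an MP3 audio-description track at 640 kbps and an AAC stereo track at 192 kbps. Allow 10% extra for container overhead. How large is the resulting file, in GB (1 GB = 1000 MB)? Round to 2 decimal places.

2.12 GB

Audio total: 640 + 192 = 832 kbps = 0.832 Mbps.
Total bitrate: 4.4 + 0.832 = 5.232 Mbps.
Stream data: 5.232 Mbps × 2940 s = 15382.1 Mb.
With 10% container overhead: ×1.10.
16,920 Mb ÷ 8 = 2,115 MB → 2.115 GB.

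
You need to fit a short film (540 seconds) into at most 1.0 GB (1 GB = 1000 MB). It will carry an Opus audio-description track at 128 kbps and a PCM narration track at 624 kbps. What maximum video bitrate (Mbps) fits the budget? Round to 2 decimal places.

14.06 Mbps

Budget: 1.0 GB = 8000.0 Mb.
Total bitrate budget: 8000.0 Mb / 540 s = 14.815 Mbps.
Audio total: 128 + 624 = 752 kbps = 0.752 Mbps.
Video: 14.815 − 0.752 = 14.063 Mbps.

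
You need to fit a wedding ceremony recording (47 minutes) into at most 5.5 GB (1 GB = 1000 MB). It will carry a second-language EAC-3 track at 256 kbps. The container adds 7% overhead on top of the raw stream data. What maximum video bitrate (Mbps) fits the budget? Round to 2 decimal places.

Budget: 5.5 GB = 44000.0 Mb.
Stream payload after overhead: 44000.0 / 1.07 = 41121.5 Mb.
47 min = 2820 s
Total bitrate budget: 41121.5 Mb / 2820 s = 14.582 Mbps.
Audio: 256 kbps = 0.256 Mbps.
Video: 14.582 − 0.256 = 14.326 Mbps.

14.33 Mbps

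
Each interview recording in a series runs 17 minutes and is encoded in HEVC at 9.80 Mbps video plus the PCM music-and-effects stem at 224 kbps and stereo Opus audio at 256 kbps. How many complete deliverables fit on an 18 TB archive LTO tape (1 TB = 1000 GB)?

13733

17 min = 1020 s
Audio total: 224 + 256 = 480 kbps = 0.480 Mbps.
Total bitrate: 10.280 Mbps.
Per item: 10.280 Mbps × 1020 s = 10,486 Mb = 1,311 MB.
Capacity: 18 TB = 144,000,000 Mb; 13733.12 items → 13733 complete.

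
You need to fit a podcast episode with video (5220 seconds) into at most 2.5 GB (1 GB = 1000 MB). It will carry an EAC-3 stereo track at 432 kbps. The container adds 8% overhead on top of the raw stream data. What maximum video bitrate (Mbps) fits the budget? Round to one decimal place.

3.1 Mbps

Budget: 2.5 GB = 20000.0 Mb.
Stream payload after overhead: 20000.0 / 1.08 = 18518.5 Mb.
Total bitrate budget: 18518.5 Mb / 5220 s = 3.548 Mbps.
Audio: 432 kbps = 0.432 Mbps.
Video: 3.548 − 0.432 = 3.116 Mbps.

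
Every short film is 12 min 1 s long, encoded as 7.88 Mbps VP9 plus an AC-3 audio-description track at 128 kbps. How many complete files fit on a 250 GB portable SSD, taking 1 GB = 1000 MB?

346

12 min 1 s = 721 s
Audio: 128 kbps = 0.128 Mbps.
Total bitrate: 8.008 Mbps.
Per item: 8.008 Mbps × 721 s = 5,774 Mb = 721.7 MB.
Capacity: 250 GB = 2,000,000 Mb; 346.39 items → 346 complete.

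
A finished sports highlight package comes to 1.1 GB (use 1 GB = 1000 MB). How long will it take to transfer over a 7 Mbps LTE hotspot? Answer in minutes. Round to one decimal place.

21.0 minutes

File: 1.1 GB = 8800.0 Mb.
At 7 Mbps: 8800.0 / 7 = 1257.1 s ≈ 21 minutes.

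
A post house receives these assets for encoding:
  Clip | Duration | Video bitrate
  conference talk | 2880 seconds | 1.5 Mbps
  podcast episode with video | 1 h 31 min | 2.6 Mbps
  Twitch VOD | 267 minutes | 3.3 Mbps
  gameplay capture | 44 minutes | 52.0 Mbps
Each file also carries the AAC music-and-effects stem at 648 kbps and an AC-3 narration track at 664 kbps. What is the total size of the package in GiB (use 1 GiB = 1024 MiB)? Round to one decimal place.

28.4 GiB

Audio total: 648 + 664 = 1312 kbps = 1.312 Mbps.
conference talk: 2.812 Mbps × 2880 s = 8098.6 Mb
podcast episode with video: 3.912 Mbps × 5460 s = 21359.5 Mb
Twitch VOD: 4.612 Mbps × 16020 s = 73884.2 Mb
gameplay capture: 53.312 Mbps × 2640 s = 140743.7 Mb
Total: 244086.0 Mb = 30510.8 MB.
= 28.42 GiB.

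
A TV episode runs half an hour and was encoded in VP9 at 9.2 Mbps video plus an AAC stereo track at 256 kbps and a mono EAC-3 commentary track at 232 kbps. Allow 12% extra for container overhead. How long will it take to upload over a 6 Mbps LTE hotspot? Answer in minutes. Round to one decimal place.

54.3 minutes

30 min = 1800 s
Audio total: 256 + 232 = 488 kbps = 0.488 Mbps.
Total bitrate: 9.688 Mbps.
File: 9.688 Mbps × 1800 s = 17438.4 Mb.
With 12% container overhead: ×1.12. → 19531.0 Mb.
At 6 Mbps: 19531.0 / 6 = 3255.2 s ≈ 54.3 minutes.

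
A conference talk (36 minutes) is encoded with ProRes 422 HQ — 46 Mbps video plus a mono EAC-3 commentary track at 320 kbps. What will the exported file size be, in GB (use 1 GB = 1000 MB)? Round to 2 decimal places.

12.51 GB

36 min = 2160 s
Audio: 320 kbps = 0.320 Mbps.
Total bitrate: 46 + 0.320 = 46.320 Mbps.
Stream data: 46.320 Mbps × 2160 s = 100051.2 Mb.
100,051 Mb ÷ 8 = 12,506 MB → 12.51 GB.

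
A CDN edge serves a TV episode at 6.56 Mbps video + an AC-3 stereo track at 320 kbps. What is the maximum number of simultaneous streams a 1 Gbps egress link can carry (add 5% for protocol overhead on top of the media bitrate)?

Audio: 320 kbps = 0.320 Mbps.
Per-viewer media rate: 6.880 Mbps.
On the wire with 5% overhead: 7.224 Mbps.
1 Gbps = 1,000 Mbps; 1,000 / 7.224 = 138.43 → 138 viewers.

138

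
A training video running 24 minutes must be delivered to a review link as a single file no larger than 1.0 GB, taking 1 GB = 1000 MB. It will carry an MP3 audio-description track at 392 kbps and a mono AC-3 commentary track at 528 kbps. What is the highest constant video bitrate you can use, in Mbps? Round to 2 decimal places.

Budget: 1.0 GB = 8000.0 Mb.
24 min = 1440 s
Total bitrate budget: 8000.0 Mb / 1440 s = 5.556 Mbps.
Audio total: 392 + 528 = 920 kbps = 0.920 Mbps.
Video: 5.556 − 0.920 = 4.636 Mbps.

4.64 Mbps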